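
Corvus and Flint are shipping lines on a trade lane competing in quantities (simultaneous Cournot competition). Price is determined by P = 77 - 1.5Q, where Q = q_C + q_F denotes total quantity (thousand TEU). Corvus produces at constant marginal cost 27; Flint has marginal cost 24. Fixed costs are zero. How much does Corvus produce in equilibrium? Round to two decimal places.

Corvus's profit: π_C = (77 - 1.5Q)q_C - (27q_C). Setting ∂π_C/∂q_C = 0: 50 - 3q_C - (3/2)(q_F) = 0.
Flint's first-order condition: 53 - 3q_F - (3/2)(q_C) = 0.
So q_C = (50 - (3/2)q_F)/3 and q_F = (53 - (3/2)q_C)/3.
Solving the pair: q_C = 94/9, q_F = 112/9.

10.44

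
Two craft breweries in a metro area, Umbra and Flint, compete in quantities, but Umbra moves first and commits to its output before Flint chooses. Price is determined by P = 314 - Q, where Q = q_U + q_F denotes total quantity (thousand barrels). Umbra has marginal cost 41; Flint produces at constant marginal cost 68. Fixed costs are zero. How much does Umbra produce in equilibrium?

Solve by backward induction. Given q_U, the follower Flint maximises π_F = (314 - q_U - q_F)q_F - 68q_F.
∂π_F/∂q_F = 246 - q_U - 2q_F = 0 gives the reaction function q_F = (246 - q_U)/2.
Umbra substitutes q_F(q_U) into its own profit: π_U = q_U(314 - q_U - (246 - q_U)/2) - 41q_U = (191 - (1/2)q_U)q_U - 41q_U.
The leader's first-order condition 150 - q_U = 0 yields q_U = 150.
Then q_F = (246 - 150)/2 = 48.

150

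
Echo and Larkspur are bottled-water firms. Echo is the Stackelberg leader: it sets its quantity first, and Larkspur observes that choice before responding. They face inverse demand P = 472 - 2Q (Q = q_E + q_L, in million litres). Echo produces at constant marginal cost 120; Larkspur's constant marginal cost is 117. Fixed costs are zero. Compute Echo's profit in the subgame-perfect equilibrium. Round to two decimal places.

Solve by backward induction. Given q_E, the follower Larkspur maximises π_L = (472 - 2q_E - 2q_L)q_L - 117q_L.
∂π_L/∂q_L = 355 - 2q_E - 4q_L = 0 gives the reaction function q_L = (355 - 2q_E)/4.
Echo substitutes q_L(q_E) into its own profit: π_E = q_E(472 - 2q_E - (355 - 2q_E)/2) - 120q_E = (589/2 - q_E)q_E - 120q_E.
Leader FOC: 349/2 - 2q_E = 0, so q_E = 349/4.
Then q_L = (355 - 2·(349/4))/4 = 361/8.
Price P = 472 - 2·(1059/8) = 829/4.
Echo's profit: (829/4 - 120)·(349/4) = 7612.5625.

7612.56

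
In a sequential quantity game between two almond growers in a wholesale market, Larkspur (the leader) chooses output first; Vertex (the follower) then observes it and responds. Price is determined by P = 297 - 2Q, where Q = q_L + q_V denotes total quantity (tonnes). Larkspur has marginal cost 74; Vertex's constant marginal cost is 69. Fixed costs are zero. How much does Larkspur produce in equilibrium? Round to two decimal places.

54.50

The follower Vertex best-responds to any q_L: π_V = (297 - 2Q)q_V - 69q_V.
∂π_V/∂q_V = 228 - 2q_L - 4q_V = 0 gives the reaction function q_V = (228 - 2q_L)/4.
The leader anticipates this reaction. Substituting into P = 297 - 2Q gives P = 183 - q_L, so π_L = (183 - q_L)q_L - 74q_L.
The leader's first-order condition 109 - 2q_L = 0 yields q_L = 109/2.
Then q_V = (228 - 2·(109/2))/4 = 119/4.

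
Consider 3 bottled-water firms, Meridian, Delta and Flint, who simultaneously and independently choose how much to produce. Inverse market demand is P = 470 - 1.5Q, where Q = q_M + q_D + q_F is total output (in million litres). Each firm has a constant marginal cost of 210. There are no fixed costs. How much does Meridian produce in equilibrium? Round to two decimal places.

43.33

Each firm earns π_i = (470 - 1.5Q)q_i - 210q_i.
First-order condition (treating rivals' output as given): 260 - 3q_i - (3/2)·Σ_{j≠i} q_j = 0.
By symmetry each firm produces the same amount; substituting Σ_{j≠i} q_j = 2q_i yields q_i = 260/6 = 130/3.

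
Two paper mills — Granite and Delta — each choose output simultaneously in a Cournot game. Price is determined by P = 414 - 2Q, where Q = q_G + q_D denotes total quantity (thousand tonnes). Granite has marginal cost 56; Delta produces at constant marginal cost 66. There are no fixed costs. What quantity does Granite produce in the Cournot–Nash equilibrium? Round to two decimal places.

Granite's profit: π_G = (414 - 2Q)q_G - (56q_G). Setting ∂π_G/∂q_G = 0: 358 - 4q_G - 2(q_D) = 0.
Delta's first-order condition: 348 - 4q_D - 2(q_G) = 0.
Rearranging gives the reaction functions q_G = (358 - 2q_D)/4 and q_D = (348 - 2q_G)/4.
Substituting one into the other gives q_G = 184/3 and q_D = 169/3.

61.33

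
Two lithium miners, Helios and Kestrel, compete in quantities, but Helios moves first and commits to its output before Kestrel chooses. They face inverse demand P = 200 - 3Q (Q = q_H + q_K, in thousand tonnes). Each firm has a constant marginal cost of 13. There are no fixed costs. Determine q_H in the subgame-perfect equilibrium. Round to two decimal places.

31.17

The follower Kestrel best-responds to any q_H: π_K = (200 - 3Q)q_K - 13q_K.
∂π_K/∂q_K = 187 - 3q_H - 6q_K = 0 gives the reaction function q_K = (187 - 3q_H)/6.
The leader anticipates this reaction. Substituting into P = 200 - 3Q gives P = 213/2 - (3/2)q_H, so π_H = (213/2 - (3/2)q_H)q_H - 13q_H.
The leader's first-order condition 187/2 - 3q_H = 0 yields q_H = 187/6.
Then q_K = (187 - 3·(187/6))/6 = 187/12.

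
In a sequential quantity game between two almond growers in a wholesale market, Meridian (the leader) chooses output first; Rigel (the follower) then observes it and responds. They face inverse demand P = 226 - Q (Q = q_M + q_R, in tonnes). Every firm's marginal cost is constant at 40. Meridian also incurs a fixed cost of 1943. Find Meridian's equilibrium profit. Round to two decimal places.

Solve by backward induction. Given q_M, the follower Rigel maximises π_R = (226 - q_M - q_R)q_R - 40q_R.
∂π_R/∂q_R = 186 - q_M - 2q_R = 0 gives the reaction function q_R = (186 - q_M)/2.
The leader anticipates this reaction. Substituting into P = 226 - Q gives P = 133 - (1/2)q_M, so π_M = (133 - (1/2)q_M)q_M - 40q_M.
Maximising: ∂π_M/∂q_M = 93 - q_M = 0, giving q_M = 93.
Then q_R = (186 - 93)/2 = 93/2.
Price P = 226 - 279/2 = 173/2.
Meridian's profit: (173/2 - 40)·93 - 1943 = 2381.5000.

2381.50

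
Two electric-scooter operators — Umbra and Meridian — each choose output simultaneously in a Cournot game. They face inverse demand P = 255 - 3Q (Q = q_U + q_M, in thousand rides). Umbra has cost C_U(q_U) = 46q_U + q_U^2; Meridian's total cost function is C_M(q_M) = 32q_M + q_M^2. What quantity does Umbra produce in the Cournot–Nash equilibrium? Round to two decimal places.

Umbra's profit: π_U = (255 - 3Q)q_U - (46q_U + q_U²). Setting ∂π_U/∂q_U = 0: 209 - 8q_U - 3(q_M) = 0.
Meridian's first-order condition: 223 - 8q_M - 3(q_U) = 0.
So q_U = (209 - 3q_M)/8 and q_M = (223 - 3q_U)/8.
Substituting one into the other gives q_U = 1003/55 and q_M = 1157/55.

18.24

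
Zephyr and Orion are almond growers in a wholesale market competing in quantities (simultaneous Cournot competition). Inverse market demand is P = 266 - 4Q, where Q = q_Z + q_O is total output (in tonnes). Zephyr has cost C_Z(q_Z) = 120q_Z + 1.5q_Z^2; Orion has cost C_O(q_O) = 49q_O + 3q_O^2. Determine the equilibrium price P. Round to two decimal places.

Zephyr's profit: π_Z = (266 - 4Q)q_Z - (120q_Z + (3/2)q_Z²). Setting ∂π_Z/∂q_Z = 0: 146 - 11q_Z - 4(q_O) = 0.
Orion's profit: π_O = (266 - 4Q)q_O - (49q_O + 3q_O²). Setting ∂π_O/∂q_O = 0: 217 - 14q_O - 4(q_Z) = 0.
So q_Z = (146 - 4q_O)/11 and q_O = (217 - 4q_Z)/14.
Solving the pair: q_Z = 196/23, q_O = 601/46.
Total output Q = 993/46, so price P = 266 - 4·(993/46) = 179.6522.

179.65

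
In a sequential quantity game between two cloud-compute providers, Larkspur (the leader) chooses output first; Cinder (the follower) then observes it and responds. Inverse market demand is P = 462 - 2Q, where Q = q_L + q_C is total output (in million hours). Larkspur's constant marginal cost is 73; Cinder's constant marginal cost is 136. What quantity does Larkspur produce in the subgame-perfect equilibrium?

113

Solve by backward induction. Given q_L, the follower Cinder maximises π_C = (462 - 2q_L - 2q_C)q_C - 136q_C.
Setting the follower's marginal profit to zero, 326 - 2q_L - 4q_C = 0, i.e. q_C = (326 - 2q_L)/4.
Larkspur substitutes q_C(q_L) into its own profit: π_L = q_L(462 - 2q_L - (326 - 2q_L)/2) - 73q_L = (299 - q_L)q_L - 73q_L.
The leader's first-order condition 226 - 2q_L = 0 yields q_L = 113.
Then q_C = (326 - 2·113)/4 = 25.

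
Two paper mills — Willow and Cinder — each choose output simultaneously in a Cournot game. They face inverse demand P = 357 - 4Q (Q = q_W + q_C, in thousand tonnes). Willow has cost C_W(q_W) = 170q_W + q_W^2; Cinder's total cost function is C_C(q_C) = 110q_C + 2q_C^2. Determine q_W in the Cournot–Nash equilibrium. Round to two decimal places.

12.08

Willow's profit: π_W = (357 - 4Q)q_W - (170q_W + q_W²). Setting ∂π_W/∂q_W = 0: 187 - 10q_W - 4(q_C) = 0.
Cinder's first-order condition: 247 - 12q_C - 4(q_W) = 0.
Rearranging gives the reaction functions q_W = (187 - 4q_C)/10 and q_C = (247 - 4q_W)/12.
Solving the pair: q_W = 157/13, q_C = 861/52.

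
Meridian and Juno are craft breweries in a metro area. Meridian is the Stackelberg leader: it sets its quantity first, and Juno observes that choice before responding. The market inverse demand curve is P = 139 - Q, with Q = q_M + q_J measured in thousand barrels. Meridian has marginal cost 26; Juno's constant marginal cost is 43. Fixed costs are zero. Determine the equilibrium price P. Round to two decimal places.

58.50

Solve by backward induction. Given q_M, the follower Juno maximises π_J = (139 - q_M - q_J)q_J - 43q_J.
∂π_J/∂q_J = 96 - q_M - 2q_J = 0 gives the reaction function q_J = (96 - q_M)/2.
Meridian substitutes q_J(q_M) into its own profit: π_M = q_M(139 - q_M - (96 - q_M)/2) - 26q_M = (91 - (1/2)q_M)q_M - 26q_M.
The leader's first-order condition 65 - q_M = 0 yields q_M = 65.
Then q_J = (96 - 65)/2 = 31/2.
Total output Q = 161/2, so price P = 139 - 161/2 = 117/2.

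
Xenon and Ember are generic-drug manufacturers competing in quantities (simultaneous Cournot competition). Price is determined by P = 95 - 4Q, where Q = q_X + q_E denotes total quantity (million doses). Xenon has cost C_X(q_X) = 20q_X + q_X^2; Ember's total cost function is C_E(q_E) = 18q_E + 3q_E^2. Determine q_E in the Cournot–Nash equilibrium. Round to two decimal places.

Xenon's profit: π_X = (95 - 4Q)q_X - (20q_X + q_X²). Setting ∂π_X/∂q_X = 0: 75 - 10q_X - 4(q_E) = 0.
Ember's first-order condition: 77 - 14q_E - 4(q_X) = 0.
Rearranging gives the reaction functions q_X = (75 - 4q_E)/10 and q_E = (77 - 4q_X)/14.
Solving the pair: q_X = 371/62, q_E = 235/62.

3.79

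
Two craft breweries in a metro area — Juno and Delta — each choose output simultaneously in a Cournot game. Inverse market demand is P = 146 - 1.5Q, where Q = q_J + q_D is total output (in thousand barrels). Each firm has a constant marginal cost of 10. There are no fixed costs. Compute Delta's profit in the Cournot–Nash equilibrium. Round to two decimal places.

A representative firm's profit is π_i = q_i(146 - 1.5Q) - 10q_i.
Setting ∂π_i/∂q_i = 0 with rivals' quantities fixed: 136 - 3q_i - (3/2)q_j = 0.
With identical firms every q_j equals q_i, so q_j = q_i and 136 = (9/2)q_i, giving q_i = 272/9.
Price P = 146 - (3/2)·(544/9) = 166/3.
Delta's profit: (166/3 - 10)·(272/9) = 1370.0741.

1370.07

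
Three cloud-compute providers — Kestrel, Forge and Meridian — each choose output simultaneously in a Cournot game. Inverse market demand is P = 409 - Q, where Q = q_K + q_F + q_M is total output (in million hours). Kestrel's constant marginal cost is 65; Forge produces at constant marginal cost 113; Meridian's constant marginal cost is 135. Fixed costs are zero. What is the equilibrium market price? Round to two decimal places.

Kestrel's profit: π_K = (409 - Q)q_K - (65q_K). Setting ∂π_K/∂q_K = 0: 344 - 2q_K - (q_F + q_M) = 0.
Forge's profit: π_F = (409 - Q)q_F - (113q_F). Setting ∂π_F/∂q_F = 0: 296 - 2q_F - (q_K + q_M) = 0.
Meridian's profit: π_M = (409 - Q)q_M - (135q_M). Setting ∂π_M/∂q_M = 0: 274 - 2q_M - (q_K + q_F) = 0.
Adding the 3 first-order conditions: 914 − 4Q = 0, so Q = 457/2.
Back-substituting: q_K = (344 − 457/2) = 231/2, q_F = (296 − 457/2) = 135/2, q_M = (274 − 457/2) = 91/2.
Total output Q = 457/2, so price P = 409 - 457/2 = 361/2.

180.50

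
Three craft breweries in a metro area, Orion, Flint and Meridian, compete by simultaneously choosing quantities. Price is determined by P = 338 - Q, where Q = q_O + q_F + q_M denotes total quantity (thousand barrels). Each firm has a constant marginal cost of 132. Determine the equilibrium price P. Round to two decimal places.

A representative firm's profit is π_i = q_i(338 - Q) - 132q_i.
Setting ∂π_i/∂q_i = 0 with rivals' quantities fixed: 206 - 2q_i - Σ_{j≠i} q_j = 0.
By symmetry each firm produces the same amount; substituting Σ_{j≠i} q_j = 2q_i yields q_i = 206/4 = 103/2.
Total output Q = 309/2, so price P = 338 - 309/2 = 367/2.

183.50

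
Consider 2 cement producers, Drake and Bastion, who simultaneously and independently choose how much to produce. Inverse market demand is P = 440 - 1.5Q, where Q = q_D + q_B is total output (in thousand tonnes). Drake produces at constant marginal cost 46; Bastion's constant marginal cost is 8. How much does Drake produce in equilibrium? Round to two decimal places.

79.11

Drake's profit: π_D = (440 - 1.5Q)q_D - (46q_D). Setting ∂π_D/∂q_D = 0: 394 - 3q_D - (3/2)(q_B) = 0.
Bastion's profit: π_B = (440 - 1.5Q)q_B - (8q_B). Setting ∂π_B/∂q_B = 0: 432 - 3q_B - (3/2)(q_D) = 0.
So q_D = (394 - (3/2)q_B)/3 and q_B = (432 - (3/2)q_D)/3.
Substituting one into the other gives q_D = 712/9 and q_B = 940/9.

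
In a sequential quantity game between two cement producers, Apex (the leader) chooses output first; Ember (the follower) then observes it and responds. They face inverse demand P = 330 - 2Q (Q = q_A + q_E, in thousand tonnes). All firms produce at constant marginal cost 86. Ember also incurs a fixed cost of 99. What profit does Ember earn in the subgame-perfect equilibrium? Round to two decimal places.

The follower Ember best-responds to any q_A: π_E = (330 - 2Q)q_E - 86q_E.
Follower FOC: 244 - 2q_A - 4q_E = 0, so q_E(q_A) = (244 - 2q_A)/4.
The leader anticipates this reaction. Substituting into P = 330 - 2Q gives P = 208 - q_A, so π_A = (208 - q_A)q_A - 86q_A.
The leader's first-order condition 122 - 2q_A = 0 yields q_A = 61.
Then q_E = (244 - 2·61)/4 = 61/2.
Price P = 330 - 2·(183/2) = 147.
Ember's profit: (147 - 86)·(61/2) - 99 = 1761.5000.

1761.50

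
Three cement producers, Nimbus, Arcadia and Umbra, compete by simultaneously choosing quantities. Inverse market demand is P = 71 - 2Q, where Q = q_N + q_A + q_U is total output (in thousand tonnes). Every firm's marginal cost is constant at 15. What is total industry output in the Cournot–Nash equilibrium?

A representative firm's profit is π_i = q_i(71 - 2Q) - 15q_i.
Setting ∂π_i/∂q_i = 0 with rivals' quantities fixed: 56 - 4q_i - 2·Σ_{j≠i} q_j = 0.
By symmetry each firm produces the same amount; substituting Σ_{j≠i} q_j = 2q_i yields q_i = 56/8 = 7.
Total output Q = 7 + 7 + 7 = 21.

21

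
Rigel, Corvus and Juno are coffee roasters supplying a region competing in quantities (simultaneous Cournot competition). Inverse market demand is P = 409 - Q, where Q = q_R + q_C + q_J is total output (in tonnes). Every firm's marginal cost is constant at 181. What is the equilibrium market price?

A representative firm's profit is π_i = q_i(409 - Q) - 181q_i.
First-order condition (treating rivals' output as given): 228 - 2q_i - Σ_{j≠i} q_j = 0.
By symmetry each firm produces the same amount; substituting Σ_{j≠i} q_j = 2q_i yields q_i = 228/4 = 57.
Total output Q = 171, so price P = 409 - 171 = 238.

238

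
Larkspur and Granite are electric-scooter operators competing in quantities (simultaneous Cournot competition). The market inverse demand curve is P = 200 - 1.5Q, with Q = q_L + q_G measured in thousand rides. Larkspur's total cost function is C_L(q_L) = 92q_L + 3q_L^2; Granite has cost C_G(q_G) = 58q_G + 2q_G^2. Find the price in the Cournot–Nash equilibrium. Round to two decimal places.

Larkspur's profit: π_L = (200 - 1.5Q)q_L - (92q_L + 3q_L²). Setting ∂π_L/∂q_L = 0: 108 - 9q_L - (3/2)(q_G) = 0.
Granite's first-order condition: 142 - 7q_G - (3/2)(q_L) = 0.
Best responses: q_L = (108 - (3/2)q_G)/9, q_G = (142 - (3/2)q_L)/7.
Solving the pair: q_L = 724/81, q_G = 496/27.
Total output Q = 27.3086, so price P = 200 - (3/2)·27.3086 = 159.0370.

159.04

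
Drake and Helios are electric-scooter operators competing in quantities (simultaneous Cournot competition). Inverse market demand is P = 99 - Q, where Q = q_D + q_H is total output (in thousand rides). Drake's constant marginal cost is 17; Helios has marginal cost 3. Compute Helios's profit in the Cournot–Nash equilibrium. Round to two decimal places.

Drake's profit: π_D = (99 - Q)q_D - (17q_D). Setting ∂π_D/∂q_D = 0: 82 - 2q_D - (q_H) = 0.
Helios's first-order condition: 96 - 2q_H - (q_D) = 0.
Rearranging gives the reaction functions q_D = (82 - q_H)/2 and q_H = (96 - q_D)/2.
Substituting one into the other gives q_D = 68/3 and q_H = 110/3.
Price P = 99 - 178/3 = 119/3.
Helios's profit: (119/3 - 3)·(110/3) = 1344.4444.

1344.44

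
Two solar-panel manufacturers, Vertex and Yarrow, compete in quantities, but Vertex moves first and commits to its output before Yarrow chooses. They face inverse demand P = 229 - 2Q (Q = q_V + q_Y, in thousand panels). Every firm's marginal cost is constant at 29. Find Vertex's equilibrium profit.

Solve by backward induction. Given q_V, the follower Yarrow maximises π_Y = (229 - 2q_V - 2q_Y)q_Y - 29q_Y.
Follower FOC: 200 - 2q_V - 4q_Y = 0, so q_Y(q_V) = (200 - 2q_V)/4.
Vertex substitutes q_Y(q_V) into its own profit: π_V = q_V(229 - 2q_V - (200 - 2q_V)/2) - 29q_V = (129 - q_V)q_V - 29q_V.
The leader's first-order condition 100 - 2q_V = 0 yields q_V = 50.
Then q_Y = (200 - 2·50)/4 = 25.
Price P = 229 - 2·75 = 79.
Vertex's profit: (79 - 29)·50 = 2500.

2500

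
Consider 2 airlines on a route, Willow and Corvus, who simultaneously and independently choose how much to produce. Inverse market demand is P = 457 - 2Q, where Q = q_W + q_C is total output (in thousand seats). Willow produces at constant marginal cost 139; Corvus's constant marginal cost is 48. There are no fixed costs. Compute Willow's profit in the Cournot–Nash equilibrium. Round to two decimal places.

Willow's profit: π_W = (457 - 2Q)q_W - (139q_W). Setting ∂π_W/∂q_W = 0: 318 - 4q_W - 2(q_C) = 0.
Corvus's first-order condition: 409 - 4q_C - 2(q_W) = 0.
Best responses: q_W = (318 - 2q_C)/4, q_C = (409 - 2q_W)/4.
Solving the pair: q_W = 227/6, q_C = 250/3.
Price P = 457 - 2·(727/6) = 644/3.
Willow's profit: (644/3 - 139)·(227/6) = 2862.7222.

2862.72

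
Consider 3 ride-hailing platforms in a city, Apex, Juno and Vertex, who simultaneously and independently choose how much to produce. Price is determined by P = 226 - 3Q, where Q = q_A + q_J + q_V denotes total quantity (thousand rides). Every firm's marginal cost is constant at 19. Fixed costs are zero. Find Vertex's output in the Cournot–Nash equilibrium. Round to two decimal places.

Each firm earns π_i = (226 - 3Q)q_i - 19q_i.
First-order condition (treating rivals' output as given): 207 - 6q_i - 3·Σ_{j≠i} q_j = 0.
With identical firms every q_j equals q_i, so Σ_{j≠i} q_j = 2q_i and 207 = 12q_i, giving q_i = 69/4.

17.25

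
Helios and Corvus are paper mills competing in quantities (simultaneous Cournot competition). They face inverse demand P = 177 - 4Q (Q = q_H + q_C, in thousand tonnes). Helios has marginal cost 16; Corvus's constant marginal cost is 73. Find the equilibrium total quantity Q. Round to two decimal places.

Helios's profit: π_H = (177 - 4Q)q_H - (16q_H). Setting ∂π_H/∂q_H = 0: 161 - 8q_H - 4(q_C) = 0.
Corvus's profit: π_C = (177 - 4Q)q_C - (73q_C). Setting ∂π_C/∂q_C = 0: 104 - 8q_C - 4(q_H) = 0.
Rearranging gives the reaction functions q_H = (161 - 4q_C)/8 and q_C = (104 - 4q_H)/8.
Solving the pair: q_H = 109/6, q_C = 47/12.
Total output Q = 109/6 + 47/12 = 265/12.

22.08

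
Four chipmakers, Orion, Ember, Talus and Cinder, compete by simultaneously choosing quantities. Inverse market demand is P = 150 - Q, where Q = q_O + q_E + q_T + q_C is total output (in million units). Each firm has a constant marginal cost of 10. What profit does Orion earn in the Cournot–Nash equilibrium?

784

A representative firm's profit is π_i = q_i(150 - Q) - 10q_i.
First-order condition (treating rivals' output as given): 140 - 2q_i - Σ_{j≠i} q_j = 0.
By symmetry each firm produces the same amount; substituting Σ_{j≠i} q_j = 3q_i yields q_i = 140/5 = 28.
Price P = 150 - 112 = 38.
Orion's profit: (38 - 10)·28 = 784.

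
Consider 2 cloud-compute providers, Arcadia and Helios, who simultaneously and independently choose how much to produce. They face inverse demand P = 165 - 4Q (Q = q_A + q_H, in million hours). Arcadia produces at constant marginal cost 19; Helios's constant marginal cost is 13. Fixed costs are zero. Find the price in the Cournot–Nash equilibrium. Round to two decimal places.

Arcadia's profit: π_A = (165 - 4Q)q_A - (19q_A). Setting ∂π_A/∂q_A = 0: 146 - 8q_A - 4(q_H) = 0.
Helios's profit: π_H = (165 - 4Q)q_H - (13q_H). Setting ∂π_H/∂q_H = 0: 152 - 8q_H - 4(q_A) = 0.
So q_A = (146 - 4q_H)/8 and q_H = (152 - 4q_A)/8.
Substituting one into the other gives q_A = 35/3 and q_H = 79/6.
Total output Q = 149/6, so price P = 165 - 4·(149/6) = 197/3.

65.67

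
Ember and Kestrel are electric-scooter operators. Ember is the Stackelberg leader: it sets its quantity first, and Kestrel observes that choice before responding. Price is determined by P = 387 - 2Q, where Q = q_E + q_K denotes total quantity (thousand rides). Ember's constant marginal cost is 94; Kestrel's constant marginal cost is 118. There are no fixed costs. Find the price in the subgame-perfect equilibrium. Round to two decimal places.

The follower Kestrel best-responds to any q_E: π_K = (387 - 2Q)q_K - 118q_K.
Setting the follower's marginal profit to zero, 269 - 2q_E - 4q_K = 0, i.e. q_K = (269 - 2q_E)/4.
The leader anticipates this reaction. Substituting into P = 387 - 2Q gives P = 505/2 - q_E, so π_E = (505/2 - q_E)q_E - 94q_E.
The leader's first-order condition 317/2 - 2q_E = 0 yields q_E = 317/4.
Then q_K = (269 - 2·(317/4))/4 = 221/8.
Total output Q = 855/8, so price P = 387 - 2·(855/8) = 693/4.

173.25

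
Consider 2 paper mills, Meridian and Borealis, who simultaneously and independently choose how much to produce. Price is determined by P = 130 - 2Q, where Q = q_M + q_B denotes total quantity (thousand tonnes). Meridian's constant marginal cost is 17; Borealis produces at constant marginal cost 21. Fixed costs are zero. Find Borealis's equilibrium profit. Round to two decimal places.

612.50

Meridian's profit: π_M = (130 - 2Q)q_M - (17q_M). Setting ∂π_M/∂q_M = 0: 113 - 4q_M - 2(q_B) = 0.
Borealis's first-order condition: 109 - 4q_B - 2(q_M) = 0.
Rearranging gives the reaction functions q_M = (113 - 2q_B)/4 and q_B = (109 - 2q_M)/4.
Substituting one into the other gives q_M = 39/2 and q_B = 35/2.
Price P = 130 - 2·37 = 56.
Borealis's profit: (56 - 21)·(35/2) = 1225/2.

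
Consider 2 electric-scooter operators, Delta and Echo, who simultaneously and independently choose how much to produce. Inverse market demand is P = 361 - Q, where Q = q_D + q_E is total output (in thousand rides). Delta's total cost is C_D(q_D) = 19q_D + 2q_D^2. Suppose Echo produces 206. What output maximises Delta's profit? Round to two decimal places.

With the rival's output fixed at 206, Delta's profit is π_D = (361 - 206 - q_D)q_D - (19q_D + 2q_D²) = (155 - q_D)q_D - (19q_D + 2q_D²).
∂π_D/∂q_D = 136 - 6q_D = 0, so q_D = 68/3.

22.67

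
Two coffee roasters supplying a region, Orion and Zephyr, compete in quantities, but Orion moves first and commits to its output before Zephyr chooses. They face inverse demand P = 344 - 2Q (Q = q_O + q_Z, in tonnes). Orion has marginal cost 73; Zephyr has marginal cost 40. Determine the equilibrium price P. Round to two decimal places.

132.50

The follower Zephyr best-responds to any q_O: π_Z = (344 - 2Q)q_Z - 40q_Z.
∂π_Z/∂q_Z = 304 - 2q_O - 4q_Z = 0 gives the reaction function q_Z = (304 - 2q_O)/4.
The leader anticipates this reaction. Substituting into P = 344 - 2Q gives P = 192 - q_O, so π_O = (192 - q_O)q_O - 73q_O.
The leader's first-order condition 119 - 2q_O = 0 yields q_O = 119/2.
Then q_Z = (304 - 2·(119/2))/4 = 185/4.
Total output Q = 423/4, so price P = 344 - 2·(423/4) = 265/2.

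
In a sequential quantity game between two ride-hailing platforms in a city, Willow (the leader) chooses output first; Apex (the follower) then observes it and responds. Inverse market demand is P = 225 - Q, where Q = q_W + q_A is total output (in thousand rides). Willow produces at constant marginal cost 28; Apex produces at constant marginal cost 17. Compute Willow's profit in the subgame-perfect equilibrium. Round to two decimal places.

4324.50

The follower Apex best-responds to any q_W: π_A = (225 - Q)q_A - 17q_A.
Follower FOC: 208 - q_W - 2q_A = 0, so q_A(q_W) = (208 - q_W)/2.
Willow substitutes q_A(q_W) into its own profit: π_W = q_W(225 - q_W - (208 - q_W)/2) - 28q_W = (121 - (1/2)q_W)q_W - 28q_W.
Maximising: ∂π_W/∂q_W = 93 - q_W = 0, giving q_W = 93.
Then q_A = (208 - 93)/2 = 115/2.
Price P = 225 - 301/2 = 149/2.
Willow's profit: (149/2 - 28)·93 = 4324.5000.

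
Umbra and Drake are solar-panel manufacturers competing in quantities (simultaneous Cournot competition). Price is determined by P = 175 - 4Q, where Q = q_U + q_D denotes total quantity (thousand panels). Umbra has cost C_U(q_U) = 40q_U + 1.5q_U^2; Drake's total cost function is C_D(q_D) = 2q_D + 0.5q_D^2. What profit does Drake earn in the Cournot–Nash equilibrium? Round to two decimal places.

1213.52

Umbra's profit: π_U = (175 - 4Q)q_U - (40q_U + (3/2)q_U²). Setting ∂π_U/∂q_U = 0: 135 - 11q_U - 4(q_D) = 0.
Drake's profit: π_D = (175 - 4Q)q_D - (2q_D + (1/2)q_D²). Setting ∂π_D/∂q_D = 0: 173 - 9q_D - 4(q_U) = 0.
Rearranging gives the reaction functions q_U = (135 - 4q_D)/11 and q_D = (173 - 4q_U)/9.
Substituting one into the other gives q_U = 523/83 and q_D = 1363/83.
Price P = 175 - 4·(1886/83) = 84.1084.
Drake's profit: 84.1084·(1363/83) - 2·(1363/83) - (1/2)(1363/83)² = 1213.5231.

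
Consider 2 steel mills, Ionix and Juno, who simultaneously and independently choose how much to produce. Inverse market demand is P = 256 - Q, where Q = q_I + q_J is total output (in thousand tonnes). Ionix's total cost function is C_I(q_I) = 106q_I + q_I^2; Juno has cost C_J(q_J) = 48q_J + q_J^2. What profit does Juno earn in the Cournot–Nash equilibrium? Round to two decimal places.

4134.44

Ionix's profit: π_I = (256 - Q)q_I - (106q_I + q_I²). Setting ∂π_I/∂q_I = 0: 150 - 4q_I - (q_J) = 0.
Juno's profit: π_J = (256 - Q)q_J - (48q_J + q_J²). Setting ∂π_J/∂q_J = 0: 208 - 4q_J - (q_I) = 0.
So q_I = (150 - q_J)/4 and q_J = (208 - q_I)/4.
Substituting one into the other gives q_I = 392/15 and q_J = 682/15.
Price P = 256 - 358/5 = 922/5.
Juno's profit: (922/5)·(682/15) - 48·(682/15) - (682/15)² = 4134.4356.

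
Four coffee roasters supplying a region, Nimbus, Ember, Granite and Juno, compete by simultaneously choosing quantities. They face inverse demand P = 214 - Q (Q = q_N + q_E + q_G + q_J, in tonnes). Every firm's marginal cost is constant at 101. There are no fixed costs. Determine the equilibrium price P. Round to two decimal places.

Each firm earns π_i = (214 - Q)q_i - 101q_i.
Setting ∂π_i/∂q_i = 0 with rivals' quantities fixed: 113 - 2q_i - Σ_{j≠i} q_j = 0.
By symmetry each firm produces the same amount; substituting Σ_{j≠i} q_j = 3q_i yields q_i = 113/5.
Total output Q = 452/5, so price P = 214 - 452/5 = 618/5.

123.60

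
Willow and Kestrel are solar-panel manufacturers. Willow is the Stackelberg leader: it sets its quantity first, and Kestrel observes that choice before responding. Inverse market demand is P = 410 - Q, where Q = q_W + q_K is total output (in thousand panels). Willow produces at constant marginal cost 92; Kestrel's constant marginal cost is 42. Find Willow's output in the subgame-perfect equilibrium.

134

Solve by backward induction. Given q_W, the follower Kestrel maximises π_K = (410 - q_W - q_K)q_K - 42q_K.
Follower FOC: 368 - q_W - 2q_K = 0, so q_K(q_W) = (368 - q_W)/2.
The leader anticipates this reaction. Substituting into P = 410 - Q gives P = 226 - (1/2)q_W, so π_W = (226 - (1/2)q_W)q_W - 92q_W.
Leader FOC: 134 - q_W = 0, so q_W = 134.
Then q_K = (368 - 134)/2 = 117.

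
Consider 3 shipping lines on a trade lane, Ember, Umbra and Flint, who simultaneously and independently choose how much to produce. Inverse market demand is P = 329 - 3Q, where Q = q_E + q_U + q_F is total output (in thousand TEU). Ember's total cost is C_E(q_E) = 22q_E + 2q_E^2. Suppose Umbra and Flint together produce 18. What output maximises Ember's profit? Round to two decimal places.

With rivals' combined output fixed at 18, Ember's profit is π_E = (329 - 3·18 - 3q_E)q_E - (22q_E + 2q_E²) = (275 - 3q_E)q_E - (22q_E + 2q_E²).
∂π_E/∂q_E = 253 - 10q_E = 0, so q_E = 253/10.

25.30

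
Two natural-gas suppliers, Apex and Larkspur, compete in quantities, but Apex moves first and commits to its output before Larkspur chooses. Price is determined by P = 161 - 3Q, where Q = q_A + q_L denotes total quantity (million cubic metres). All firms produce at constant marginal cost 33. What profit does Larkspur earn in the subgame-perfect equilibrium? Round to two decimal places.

341.33

The follower Larkspur best-responds to any q_A: π_L = (161 - 3Q)q_L - 33q_L.
Setting the follower's marginal profit to zero, 128 - 3q_A - 6q_L = 0, i.e. q_L = (128 - 3q_A)/6.
The leader anticipates this reaction. Substituting into P = 161 - 3Q gives P = 97 - (3/2)q_A, so π_A = (97 - (3/2)q_A)q_A - 33q_A.
Maximising: ∂π_A/∂q_A = 64 - 3q_A = 0, giving q_A = 64/3.
Then q_L = (128 - 3·(64/3))/6 = 32/3.
Price P = 161 - 3·32 = 65.
Larkspur's profit: (65 - 33)·(32/3) = 1024/3.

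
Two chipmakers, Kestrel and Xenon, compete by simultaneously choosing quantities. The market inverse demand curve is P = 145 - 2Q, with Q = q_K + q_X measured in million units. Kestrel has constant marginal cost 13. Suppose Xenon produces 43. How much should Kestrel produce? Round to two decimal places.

With the rival's output fixed at 43, Kestrel's profit is π_K = (145 - 2·43 - 2q_K)q_K - (13q_K) = (59 - 2q_K)q_K - (13q_K).
∂π_K/∂q_K = 46 - 4q_K = 0, so q_K = 23/2.

11.50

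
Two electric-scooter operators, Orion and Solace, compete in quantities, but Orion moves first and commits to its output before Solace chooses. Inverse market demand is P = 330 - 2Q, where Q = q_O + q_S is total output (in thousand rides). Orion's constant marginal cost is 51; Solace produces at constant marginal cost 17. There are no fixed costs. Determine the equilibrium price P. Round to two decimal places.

Solve by backward induction. Given q_O, the follower Solace maximises π_S = (330 - 2q_O - 2q_S)q_S - 17q_S.
∂π_S/∂q_S = 313 - 2q_O - 4q_S = 0 gives the reaction function q_S = (313 - 2q_O)/4.
The leader anticipates this reaction. Substituting into P = 330 - 2Q gives P = 347/2 - q_O, so π_O = (347/2 - q_O)q_O - 51q_O.
Maximising: ∂π_O/∂q_O = 245/2 - 2q_O = 0, giving q_O = 245/4.
Then q_S = (313 - 2·(245/4))/4 = 381/8.
Total output Q = 871/8, so price P = 330 - 2·(871/8) = 449/4.

112.25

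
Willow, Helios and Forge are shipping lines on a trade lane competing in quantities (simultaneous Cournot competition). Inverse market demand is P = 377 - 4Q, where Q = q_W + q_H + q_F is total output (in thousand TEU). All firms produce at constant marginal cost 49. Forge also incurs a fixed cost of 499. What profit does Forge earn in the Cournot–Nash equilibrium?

1182

Each firm earns π_i = (377 - 4Q)q_i - 49q_i.
Setting ∂π_i/∂q_i = 0 with rivals' quantities fixed: 328 - 8q_i - 4·Σ_{j≠i} q_j = 0.
With identical firms every q_j equals q_i, so Σ_{j≠i} q_j = 2q_i and 328 = 16q_i, giving q_i = 41/2.
Price P = 377 - 4·(123/2) = 131.
Forge's profit: (131 - 49)·(41/2) - 499 = 1182.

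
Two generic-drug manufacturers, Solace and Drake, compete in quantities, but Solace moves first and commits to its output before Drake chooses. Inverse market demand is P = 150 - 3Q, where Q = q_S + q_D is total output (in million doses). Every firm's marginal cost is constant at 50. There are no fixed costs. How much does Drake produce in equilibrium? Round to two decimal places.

Solve by backward induction. Given q_S, the follower Drake maximises π_D = (150 - 3q_S - 3q_D)q_D - 50q_D.
∂π_D/∂q_D = 100 - 3q_S - 6q_D = 0 gives the reaction function q_D = (100 - 3q_S)/6.
The leader anticipates this reaction. Substituting into P = 150 - 3Q gives P = 100 - (3/2)q_S, so π_S = (100 - (3/2)q_S)q_S - 50q_S.
The leader's first-order condition 50 - 3q_S = 0 yields q_S = 50/3.
Then q_D = (100 - 3·(50/3))/6 = 25/3.

8.33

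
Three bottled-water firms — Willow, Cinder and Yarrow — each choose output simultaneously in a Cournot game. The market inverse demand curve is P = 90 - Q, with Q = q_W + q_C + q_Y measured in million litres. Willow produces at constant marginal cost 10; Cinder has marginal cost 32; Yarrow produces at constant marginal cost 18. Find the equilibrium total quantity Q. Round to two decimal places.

52.50

Willow's profit: π_W = (90 - Q)q_W - (10q_W). Setting ∂π_W/∂q_W = 0: 80 - 2q_W - (q_C + q_Y) = 0.
Cinder's first-order condition: 58 - 2q_C - (q_W + q_Y) = 0.
Yarrow's first-order condition: 72 - 2q_Y - (q_W + q_C) = 0.
Adding the 3 conditions: 210 − 2Q − 2Q = 0, i.e. Q = 105/2.
Back-substituting: q_W = (80 − 105/2) = 55/2, q_C = (58 − 105/2) = 11/2, q_Y = (72 − 105/2) = 39/2.
Total output Q = 55/2 + 11/2 + 39/2 = 105/2.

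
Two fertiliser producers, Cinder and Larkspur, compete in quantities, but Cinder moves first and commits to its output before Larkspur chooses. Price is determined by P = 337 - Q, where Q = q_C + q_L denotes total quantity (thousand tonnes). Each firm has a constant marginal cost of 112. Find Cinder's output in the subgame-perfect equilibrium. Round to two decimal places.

Solve by backward induction. Given q_C, the follower Larkspur maximises π_L = (337 - q_C - q_L)q_L - 112q_L.
∂π_L/∂q_L = 225 - q_C - 2q_L = 0 gives the reaction function q_L = (225 - q_C)/2.
Cinder substitutes q_L(q_C) into its own profit: π_C = q_C(337 - q_C - (225 - q_C)/2) - 112q_C = (449/2 - (1/2)q_C)q_C - 112q_C.
Leader FOC: 225/2 - q_C = 0, so q_C = 225/2.
Then q_L = (225 - 225/2)/2 = 225/4.

112.50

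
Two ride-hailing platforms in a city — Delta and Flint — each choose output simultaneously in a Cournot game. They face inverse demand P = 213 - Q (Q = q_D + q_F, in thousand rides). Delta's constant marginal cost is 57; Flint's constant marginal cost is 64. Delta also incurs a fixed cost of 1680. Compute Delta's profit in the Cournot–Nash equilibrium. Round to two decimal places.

1272.11

Delta's profit: π_D = (213 - Q)q_D - (57q_D). Setting ∂π_D/∂q_D = 0: 156 - 2q_D - (q_F) = 0.
Flint's first-order condition: 149 - 2q_F - (q_D) = 0.
So q_D = (156 - q_F)/2 and q_F = (149 - q_D)/2.
Solving the pair: q_D = 163/3, q_F = 142/3.
Price P = 213 - 305/3 = 334/3.
Delta's profit: (334/3 - 57)·(163/3) - 1680 = 1272.1111.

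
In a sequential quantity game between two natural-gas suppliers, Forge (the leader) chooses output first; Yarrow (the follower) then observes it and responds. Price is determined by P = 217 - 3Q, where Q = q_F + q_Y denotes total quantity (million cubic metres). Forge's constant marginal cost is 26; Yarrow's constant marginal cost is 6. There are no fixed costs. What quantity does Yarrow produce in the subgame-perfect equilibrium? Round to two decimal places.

Solve by backward induction. Given q_F, the follower Yarrow maximises π_Y = (217 - 3q_F - 3q_Y)q_Y - 6q_Y.
Setting the follower's marginal profit to zero, 211 - 3q_F - 6q_Y = 0, i.e. q_Y = (211 - 3q_F)/6.
The leader anticipates this reaction. Substituting into P = 217 - 3Q gives P = 223/2 - (3/2)q_F, so π_F = (223/2 - (3/2)q_F)q_F - 26q_F.
Maximising: ∂π_F/∂q_F = 171/2 - 3q_F = 0, giving q_F = 57/2.
Then q_Y = (211 - 3·(57/2))/6 = 251/12.

20.92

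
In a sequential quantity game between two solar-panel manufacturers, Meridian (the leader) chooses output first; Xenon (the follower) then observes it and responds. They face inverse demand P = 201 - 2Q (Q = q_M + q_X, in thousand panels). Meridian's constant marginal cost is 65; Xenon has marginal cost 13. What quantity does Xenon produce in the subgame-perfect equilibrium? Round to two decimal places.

The follower Xenon best-responds to any q_M: π_X = (201 - 2Q)q_X - 13q_X.
Follower FOC: 188 - 2q_M - 4q_X = 0, so q_X(q_M) = (188 - 2q_M)/4.
Meridian substitutes q_X(q_M) into its own profit: π_M = q_M(201 - 2q_M - (188 - 2q_M)/2) - 65q_M = (107 - q_M)q_M - 65q_M.
Leader FOC: 42 - 2q_M = 0, so q_M = 21.
Then q_X = (188 - 2·21)/4 = 73/2.

36.50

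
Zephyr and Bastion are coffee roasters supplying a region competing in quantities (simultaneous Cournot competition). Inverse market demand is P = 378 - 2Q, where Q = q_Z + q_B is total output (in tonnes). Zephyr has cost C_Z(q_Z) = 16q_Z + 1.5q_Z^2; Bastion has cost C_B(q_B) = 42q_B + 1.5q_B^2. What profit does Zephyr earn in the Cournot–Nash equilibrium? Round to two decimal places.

Zephyr's profit: π_Z = (378 - 2Q)q_Z - (16q_Z + (3/2)q_Z²). Setting ∂π_Z/∂q_Z = 0: 362 - 7q_Z - 2(q_B) = 0.
Bastion's profit: π_B = (378 - 2Q)q_B - (42q_B + (3/2)q_B²). Setting ∂π_B/∂q_B = 0: 336 - 7q_B - 2(q_Z) = 0.
So q_Z = (362 - 2q_B)/7 and q_B = (336 - 2q_Z)/7.
Substituting one into the other gives q_Z = 1862/45 and q_B = 1628/45.
Price P = 378 - 2·(698/9) = 222.8889.
Zephyr's profit: 222.8889·(1862/45) - 16·(1862/45) - (3/2)(1862/45)² = 5992.4217.

5992.42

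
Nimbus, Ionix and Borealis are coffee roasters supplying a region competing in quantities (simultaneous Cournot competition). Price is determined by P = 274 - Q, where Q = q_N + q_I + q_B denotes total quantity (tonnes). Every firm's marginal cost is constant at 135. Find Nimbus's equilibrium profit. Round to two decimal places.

1207.56

Each firm earns π_i = (274 - Q)q_i - 135q_i.
Setting ∂π_i/∂q_i = 0 with rivals' quantities fixed: 139 - 2q_i - Σ_{j≠i} q_j = 0.
By symmetry each firm produces the same amount; substituting Σ_{j≠i} q_j = 2q_i yields q_i = 139/4.
Price P = 274 - 417/4 = 679/4.
Nimbus's profit: (679/4 - 135)·(139/4) = 1207.5625.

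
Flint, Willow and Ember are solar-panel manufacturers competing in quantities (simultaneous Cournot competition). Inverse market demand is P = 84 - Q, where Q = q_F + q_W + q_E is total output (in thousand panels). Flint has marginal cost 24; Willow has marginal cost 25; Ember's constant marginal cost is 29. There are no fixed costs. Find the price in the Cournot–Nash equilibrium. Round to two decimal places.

Flint's profit: π_F = (84 - Q)q_F - (24q_F). Setting ∂π_F/∂q_F = 0: 60 - 2q_F - (q_W + q_E) = 0.
Willow's profit: π_W = (84 - Q)q_W - (25q_W). Setting ∂π_W/∂q_W = 0: 59 - 2q_W - (q_F + q_E) = 0.
Ember's first-order condition: 55 - 2q_E - (q_F + q_W) = 0.
Adding the 3 conditions: 174 − 2Q − 2Q = 0, i.e. Q = 87/2.
Back-substituting: q_F = (60 − 87/2) = 33/2, q_W = (59 − 87/2) = 31/2, q_E = (55 − 87/2) = 23/2.
Total output Q = 87/2, so price P = 84 - 87/2 = 81/2.

40.50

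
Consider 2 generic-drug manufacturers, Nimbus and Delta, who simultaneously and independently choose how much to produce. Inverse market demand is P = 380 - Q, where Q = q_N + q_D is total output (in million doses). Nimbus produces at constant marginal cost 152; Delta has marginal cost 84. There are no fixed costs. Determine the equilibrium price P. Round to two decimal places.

205.33

Nimbus's profit: π_N = (380 - Q)q_N - (152q_N). Setting ∂π_N/∂q_N = 0: 228 - 2q_N - (q_D) = 0.
Delta's first-order condition: 296 - 2q_D - (q_N) = 0.
So q_N = (228 - q_D)/2 and q_D = (296 - q_N)/2.
Substituting one into the other gives q_N = 160/3 and q_D = 364/3.
Total output Q = 524/3, so price P = 380 - 524/3 = 616/3.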